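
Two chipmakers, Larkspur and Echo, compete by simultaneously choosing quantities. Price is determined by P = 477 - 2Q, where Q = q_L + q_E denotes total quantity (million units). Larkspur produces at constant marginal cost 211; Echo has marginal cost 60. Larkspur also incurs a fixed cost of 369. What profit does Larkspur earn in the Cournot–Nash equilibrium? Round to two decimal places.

365.72

Larkspur's profit: π_L = (477 - 2Q)q_L - (211q_L). Setting ∂π_L/∂q_L = 0: 266 - 4q_L - 2(q_E) = 0.
Echo's first-order condition: 417 - 4q_E - 2(q_L) = 0.
So q_L = (266 - 2q_E)/4 and q_E = (417 - 2q_L)/4.
Solving the pair: q_L = 115/6, q_E = 284/3.
Price P = 477 - 2·(683/6) = 748/3.
Larkspur's profit: (748/3 - 211)·(115/6) - 369 = 365.7222.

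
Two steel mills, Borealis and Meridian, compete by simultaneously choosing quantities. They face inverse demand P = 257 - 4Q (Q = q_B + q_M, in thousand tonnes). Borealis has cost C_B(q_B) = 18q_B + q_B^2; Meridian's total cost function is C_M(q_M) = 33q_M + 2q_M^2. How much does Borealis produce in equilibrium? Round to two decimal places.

Borealis's profit: π_B = (257 - 4Q)q_B - (18q_B + q_B²). Setting ∂π_B/∂q_B = 0: 239 - 10q_B - 4(q_M) = 0.
Meridian's first-order condition: 224 - 12q_M - 4(q_B) = 0.
So q_B = (239 - 4q_M)/10 and q_M = (224 - 4q_B)/12.
Solving the pair: q_B = 493/26, q_M = 321/26.

18.96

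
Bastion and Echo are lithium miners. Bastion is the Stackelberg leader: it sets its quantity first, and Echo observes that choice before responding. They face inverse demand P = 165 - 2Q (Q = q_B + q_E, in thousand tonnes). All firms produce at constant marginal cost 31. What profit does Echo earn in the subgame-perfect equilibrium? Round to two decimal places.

Solve by backward induction. Given q_B, the follower Echo maximises π_E = (165 - 2q_B - 2q_E)q_E - 31q_E.
Follower FOC: 134 - 2q_B - 4q_E = 0, so q_E(q_B) = (134 - 2q_B)/4.
Bastion substitutes q_E(q_B) into its own profit: π_B = q_B(165 - 2q_B - (134 - 2q_B)/2) - 31q_B = (98 - q_B)q_B - 31q_B.
The leader's first-order condition 67 - 2q_B = 0 yields q_B = 67/2.
Then q_E = (134 - 2·(67/2))/4 = 67/4.
Price P = 165 - 2·(201/4) = 129/2.
Echo's profit: (129/2 - 31)·(67/4) = 561.1250.

561.13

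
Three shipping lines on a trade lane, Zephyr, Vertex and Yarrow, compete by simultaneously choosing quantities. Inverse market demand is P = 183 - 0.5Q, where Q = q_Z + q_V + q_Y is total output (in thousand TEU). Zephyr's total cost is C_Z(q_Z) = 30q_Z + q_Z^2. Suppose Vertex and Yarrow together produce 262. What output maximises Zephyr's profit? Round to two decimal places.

With rivals' combined output fixed at 262, Zephyr's profit is π_Z = (183 - (1/2)·262 - (1/2)q_Z)q_Z - (30q_Z + q_Z²) = (52 - (1/2)q_Z)q_Z - (30q_Z + q_Z²).
∂π_Z/∂q_Z = 22 - 3q_Z = 0, so q_Z = 22/3.

7.33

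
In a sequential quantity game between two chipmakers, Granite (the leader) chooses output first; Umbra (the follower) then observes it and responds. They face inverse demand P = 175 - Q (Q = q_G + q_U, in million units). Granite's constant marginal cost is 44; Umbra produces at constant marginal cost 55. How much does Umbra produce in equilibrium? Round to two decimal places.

24.50

Solve by backward induction. Given q_G, the follower Umbra maximises π_U = (175 - q_G - q_U)q_U - 55q_U.
∂π_U/∂q_U = 120 - q_G - 2q_U = 0 gives the reaction function q_U = (120 - q_G)/2.
The leader anticipates this reaction. Substituting into P = 175 - Q gives P = 115 - (1/2)q_G, so π_G = (115 - (1/2)q_G)q_G - 44q_G.
Leader FOC: 71 - q_G = 0, so q_G = 71.
Then q_U = (120 - 71)/2 = 49/2.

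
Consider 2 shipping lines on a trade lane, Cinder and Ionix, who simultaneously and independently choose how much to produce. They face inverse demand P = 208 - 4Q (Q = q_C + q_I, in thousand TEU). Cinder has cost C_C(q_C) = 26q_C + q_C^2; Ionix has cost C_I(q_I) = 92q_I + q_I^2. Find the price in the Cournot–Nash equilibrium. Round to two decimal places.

Cinder's profit: π_C = (208 - 4Q)q_C - (26q_C + q_C²). Setting ∂π_C/∂q_C = 0: 182 - 10q_C - 4(q_I) = 0.
Ionix's profit: π_I = (208 - 4Q)q_I - (92q_I + q_I²). Setting ∂π_I/∂q_I = 0: 116 - 10q_I - 4(q_C) = 0.
So q_C = (182 - 4q_I)/10 and q_I = (116 - 4q_C)/10.
Substituting one into the other gives q_C = 113/7 and q_I = 36/7.
Total output Q = 149/7, so price P = 208 - 4·(149/7) = 860/7.

122.86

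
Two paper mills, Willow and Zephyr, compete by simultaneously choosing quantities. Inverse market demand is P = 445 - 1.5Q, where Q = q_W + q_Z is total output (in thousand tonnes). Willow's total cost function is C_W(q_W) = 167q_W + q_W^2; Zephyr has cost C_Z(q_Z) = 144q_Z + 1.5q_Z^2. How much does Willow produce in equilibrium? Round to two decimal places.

43.84

Willow's profit: π_W = (445 - 1.5Q)q_W - (167q_W + q_W²). Setting ∂π_W/∂q_W = 0: 278 - 5q_W - (3/2)(q_Z) = 0.
Zephyr's first-order condition: 301 - 6q_Z - (3/2)(q_W) = 0.
Rearranging gives the reaction functions q_W = (278 - (3/2)q_Z)/5 and q_Z = (301 - (3/2)q_W)/6.
Substituting one into the other gives q_W = 1622/37 and q_Z = 39.2072.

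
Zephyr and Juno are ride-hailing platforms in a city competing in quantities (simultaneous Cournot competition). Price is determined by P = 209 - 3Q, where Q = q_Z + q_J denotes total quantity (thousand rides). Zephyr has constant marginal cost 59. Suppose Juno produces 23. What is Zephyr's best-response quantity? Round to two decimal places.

13.50

With the rival's output fixed at 23, Zephyr's profit is π_Z = (209 - 3·23 - 3q_Z)q_Z - (59q_Z) = (140 - 3q_Z)q_Z - (59q_Z).
∂π_Z/∂q_Z = 81 - 6q_Z = 0, so q_Z = 27/2.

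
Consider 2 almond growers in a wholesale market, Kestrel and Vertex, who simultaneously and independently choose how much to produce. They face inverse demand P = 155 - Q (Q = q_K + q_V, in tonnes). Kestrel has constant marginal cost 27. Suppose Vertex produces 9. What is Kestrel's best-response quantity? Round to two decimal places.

With the rival's output fixed at 9, Kestrel's profit is π_K = (155 - 9 - q_K)q_K - (27q_K) = (146 - q_K)q_K - (27q_K).
∂π_K/∂q_K = 119 - 2q_K = 0, so q_K = 119/2.

59.50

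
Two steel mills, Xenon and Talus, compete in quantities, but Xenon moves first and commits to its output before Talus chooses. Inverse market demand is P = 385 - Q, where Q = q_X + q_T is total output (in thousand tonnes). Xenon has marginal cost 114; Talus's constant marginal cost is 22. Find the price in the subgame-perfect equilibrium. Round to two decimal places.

158.75

The follower Talus best-responds to any q_X: π_T = (385 - Q)q_T - 22q_T.
∂π_T/∂q_T = 363 - q_X - 2q_T = 0 gives the reaction function q_T = (363 - q_X)/2.
The leader anticipates this reaction. Substituting into P = 385 - Q gives P = 407/2 - (1/2)q_X, so π_X = (407/2 - (1/2)q_X)q_X - 114q_X.
Leader FOC: 179/2 - q_X = 0, so q_X = 179/2.
Then q_T = (363 - 179/2)/2 = 547/4.
Total output Q = 905/4, so price P = 385 - 905/4 = 635/4.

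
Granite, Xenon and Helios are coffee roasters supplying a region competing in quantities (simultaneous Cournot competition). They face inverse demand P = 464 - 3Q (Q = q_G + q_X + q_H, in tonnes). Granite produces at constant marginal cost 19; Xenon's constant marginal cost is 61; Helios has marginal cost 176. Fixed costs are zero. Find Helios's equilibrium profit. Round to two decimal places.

Granite's profit: π_G = (464 - 3Q)q_G - (19q_G). Setting ∂π_G/∂q_G = 0: 445 - 6q_G - 3(q_X + q_H) = 0.
Xenon's profit: π_X = (464 - 3Q)q_X - (61q_X). Setting ∂π_X/∂q_X = 0: 403 - 6q_X - 3(q_G + q_H) = 0.
Helios's profit: π_H = (464 - 3Q)q_H - (176q_H). Setting ∂π_H/∂q_H = 0: 288 - 6q_H - 3(q_G + q_X) = 0.
Adding the 3 conditions: 1136 − 6Q − 6Q = 0, i.e. Q = 284/3.
Back-substituting: q_G = (445 − 284)/3 = 161/3, q_X = (403 − 284)/3 = 119/3, q_H = (288 − 284)/3 = 4/3.
Price P = 464 - 3·(284/3) = 180.
Helios's profit: (180 - 176)·(4/3) = 16/3.

5.33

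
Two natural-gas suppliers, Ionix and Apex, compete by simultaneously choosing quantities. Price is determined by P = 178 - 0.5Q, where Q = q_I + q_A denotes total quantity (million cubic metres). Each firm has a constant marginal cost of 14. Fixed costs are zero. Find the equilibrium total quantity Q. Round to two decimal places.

218.67

A representative firm's profit is π_i = q_i(178 - 0.5Q) - 14q_i.
First-order condition (treating rivals' output as given): 164 - q_i - (1/2)q_j = 0.
By symmetry each firm produces the same amount; substituting q_j = q_i yields q_i = 164/(3/2) = 328/3.
Total output Q = 328/3 + 328/3 = 656/3.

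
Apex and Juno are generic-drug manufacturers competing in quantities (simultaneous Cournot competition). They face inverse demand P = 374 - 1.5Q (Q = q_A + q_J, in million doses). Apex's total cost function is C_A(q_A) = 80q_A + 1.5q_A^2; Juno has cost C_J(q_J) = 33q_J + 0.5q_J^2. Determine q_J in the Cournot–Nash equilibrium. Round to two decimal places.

Apex's profit: π_A = (374 - 1.5Q)q_A - (80q_A + (3/2)q_A²). Setting ∂π_A/∂q_A = 0: 294 - 6q_A - (3/2)(q_J) = 0.
Juno's first-order condition: 341 - 4q_J - (3/2)(q_A) = 0.
Best responses: q_A = (294 - (3/2)q_J)/6, q_J = (341 - (3/2)q_A)/4.
Substituting one into the other gives q_A = 886/29 and q_J = 73.7931.

73.79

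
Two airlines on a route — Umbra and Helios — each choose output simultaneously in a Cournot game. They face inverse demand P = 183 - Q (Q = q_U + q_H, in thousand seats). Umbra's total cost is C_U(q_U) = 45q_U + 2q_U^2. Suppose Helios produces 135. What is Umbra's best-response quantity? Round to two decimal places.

With the rival's output fixed at 135, Umbra's profit is π_U = (183 - 135 - q_U)q_U - (45q_U + 2q_U²) = (48 - q_U)q_U - (45q_U + 2q_U²).
∂π_U/∂q_U = 3 - 6q_U = 0, so q_U = 1/2.

0.50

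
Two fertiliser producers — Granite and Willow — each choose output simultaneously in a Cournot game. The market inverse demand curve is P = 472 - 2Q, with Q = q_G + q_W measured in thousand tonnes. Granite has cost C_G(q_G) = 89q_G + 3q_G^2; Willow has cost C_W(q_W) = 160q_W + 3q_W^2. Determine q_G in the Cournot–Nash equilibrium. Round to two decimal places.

Granite's profit: π_G = (472 - 2Q)q_G - (89q_G + 3q_G²). Setting ∂π_G/∂q_G = 0: 383 - 10q_G - 2(q_W) = 0.
Willow's profit: π_W = (472 - 2Q)q_W - (160q_W + 3q_W²). Setting ∂π_W/∂q_W = 0: 312 - 10q_W - 2(q_G) = 0.
So q_G = (383 - 2q_W)/10 and q_W = (312 - 2q_G)/10.
Substituting one into the other gives q_G = 1603/48 and q_W = 1177/48.

33.40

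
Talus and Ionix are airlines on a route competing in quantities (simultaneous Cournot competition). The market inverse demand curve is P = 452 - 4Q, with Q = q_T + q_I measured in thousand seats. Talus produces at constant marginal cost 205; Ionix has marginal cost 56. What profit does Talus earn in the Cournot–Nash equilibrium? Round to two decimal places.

266.78

Talus's profit: π_T = (452 - 4Q)q_T - (205q_T). Setting ∂π_T/∂q_T = 0: 247 - 8q_T - 4(q_I) = 0.
Ionix's first-order condition: 396 - 8q_I - 4(q_T) = 0.
Rearranging gives the reaction functions q_T = (247 - 4q_I)/8 and q_I = (396 - 4q_T)/8.
Solving the pair: q_T = 49/6, q_I = 545/12.
Price P = 452 - 4·(643/12) = 713/3.
Talus's profit: (713/3 - 205)·(49/6) = 266.7778.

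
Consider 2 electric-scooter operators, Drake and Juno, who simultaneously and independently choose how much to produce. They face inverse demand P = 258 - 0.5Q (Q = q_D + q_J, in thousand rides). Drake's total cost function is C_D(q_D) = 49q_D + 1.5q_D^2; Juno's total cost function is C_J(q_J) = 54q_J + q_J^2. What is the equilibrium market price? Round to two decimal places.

Drake's profit: π_D = (258 - 0.5Q)q_D - (49q_D + (3/2)q_D²). Setting ∂π_D/∂q_D = 0: 209 - 4q_D - (1/2)(q_J) = 0.
Juno's profit: π_J = (258 - 0.5Q)q_J - (54q_J + q_J²). Setting ∂π_J/∂q_J = 0: 204 - 3q_J - (1/2)(q_D) = 0.
Best responses: q_D = (209 - (1/2)q_J)/4, q_J = (204 - (1/2)q_D)/3.
Substituting one into the other gives q_D = 44.6809 and q_J = 60.5532.
Total output Q = 105.2340, so price P = 258 - (1/2)·105.2340 = 205.3830.

205.38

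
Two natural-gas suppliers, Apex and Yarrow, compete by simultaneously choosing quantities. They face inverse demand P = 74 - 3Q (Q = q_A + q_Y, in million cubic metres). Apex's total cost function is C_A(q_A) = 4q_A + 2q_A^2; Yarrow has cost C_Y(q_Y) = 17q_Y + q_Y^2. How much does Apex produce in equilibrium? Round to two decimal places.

Apex's profit: π_A = (74 - 3Q)q_A - (4q_A + 2q_A²). Setting ∂π_A/∂q_A = 0: 70 - 10q_A - 3(q_Y) = 0.
Yarrow's profit: π_Y = (74 - 3Q)q_Y - (17q_Y + q_Y²). Setting ∂π_Y/∂q_Y = 0: 57 - 8q_Y - 3(q_A) = 0.
Best responses: q_A = (70 - 3q_Y)/10, q_Y = (57 - 3q_A)/8.
Substituting one into the other gives q_A = 389/71 and q_Y = 360/71.

5.48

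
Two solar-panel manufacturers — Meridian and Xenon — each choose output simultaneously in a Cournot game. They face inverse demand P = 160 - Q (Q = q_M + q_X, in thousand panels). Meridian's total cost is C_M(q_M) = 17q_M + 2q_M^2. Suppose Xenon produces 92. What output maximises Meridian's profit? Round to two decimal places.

8.50

With the rival's output fixed at 92, Meridian's profit is π_M = (160 - 92 - q_M)q_M - (17q_M + 2q_M²) = (68 - q_M)q_M - (17q_M + 2q_M²).
∂π_M/∂q_M = 51 - 6q_M = 0, so q_M = 17/2.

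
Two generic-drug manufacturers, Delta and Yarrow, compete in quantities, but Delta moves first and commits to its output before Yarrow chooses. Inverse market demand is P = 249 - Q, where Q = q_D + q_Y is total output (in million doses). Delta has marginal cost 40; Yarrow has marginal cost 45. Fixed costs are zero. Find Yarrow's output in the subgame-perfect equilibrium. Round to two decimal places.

Solve by backward induction. Given q_D, the follower Yarrow maximises π_Y = (249 - q_D - q_Y)q_Y - 45q_Y.
Follower FOC: 204 - q_D - 2q_Y = 0, so q_Y(q_D) = (204 - q_D)/2.
Delta substitutes q_Y(q_D) into its own profit: π_D = q_D(249 - q_D - (204 - q_D)/2) - 40q_D = (147 - (1/2)q_D)q_D - 40q_D.
The leader's first-order condition 107 - q_D = 0 yields q_D = 107.
Then q_Y = (204 - 107)/2 = 97/2.

48.50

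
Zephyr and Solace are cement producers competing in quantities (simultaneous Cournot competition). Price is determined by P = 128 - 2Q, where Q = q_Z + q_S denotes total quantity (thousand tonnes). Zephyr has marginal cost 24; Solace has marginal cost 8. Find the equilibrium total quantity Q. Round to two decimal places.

37.33

Zephyr's profit: π_Z = (128 - 2Q)q_Z - (24q_Z). Setting ∂π_Z/∂q_Z = 0: 104 - 4q_Z - 2(q_S) = 0.
Solace's profit: π_S = (128 - 2Q)q_S - (8q_S). Setting ∂π_S/∂q_S = 0: 120 - 4q_S - 2(q_Z) = 0.
Rearranging gives the reaction functions q_Z = (104 - 2q_S)/4 and q_S = (120 - 2q_Z)/4.
Substituting one into the other gives q_Z = 44/3 and q_S = 68/3.
Total output Q = 44/3 + 68/3 = 112/3.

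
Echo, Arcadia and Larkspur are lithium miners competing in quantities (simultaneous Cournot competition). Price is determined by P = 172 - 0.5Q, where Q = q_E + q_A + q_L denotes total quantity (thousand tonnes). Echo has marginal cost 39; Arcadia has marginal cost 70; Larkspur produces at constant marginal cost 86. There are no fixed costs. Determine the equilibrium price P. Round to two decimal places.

Echo's profit: π_E = (172 - 0.5Q)q_E - (39q_E). Setting ∂π_E/∂q_E = 0: 133 - q_E - (1/2)(q_A + q_L) = 0.
Arcadia's profit: π_A = (172 - 0.5Q)q_A - (70q_A). Setting ∂π_A/∂q_A = 0: 102 - q_A - (1/2)(q_E + q_L) = 0.
Larkspur's first-order condition: 86 - q_L - (1/2)(q_E + q_A) = 0.
Summing all 3 equations gives 321 − 2Q = 0, hence Q = 321/2.
Back-substituting: q_E = (133 − 321/4)/(1/2) = 211/2, q_A = (102 − 321/4)/(1/2) = 87/2, q_L = (86 − 321/4)/(1/2) = 23/2.
Total output Q = 321/2, so price P = 172 - (1/2)·(321/2) = 367/4.

91.75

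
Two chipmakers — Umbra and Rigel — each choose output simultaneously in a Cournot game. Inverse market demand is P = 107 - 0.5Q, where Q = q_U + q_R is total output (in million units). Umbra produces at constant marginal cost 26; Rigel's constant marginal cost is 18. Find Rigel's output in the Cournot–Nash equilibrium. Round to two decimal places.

Umbra's profit: π_U = (107 - 0.5Q)q_U - (26q_U). Setting ∂π_U/∂q_U = 0: 81 - q_U - (1/2)(q_R) = 0.
Rigel's first-order condition: 89 - q_R - (1/2)(q_U) = 0.
Best responses: q_U = (81 - (1/2)q_R), q_R = (89 - (1/2)q_U).
Substituting one into the other gives q_U = 146/3 and q_R = 194/3.

64.67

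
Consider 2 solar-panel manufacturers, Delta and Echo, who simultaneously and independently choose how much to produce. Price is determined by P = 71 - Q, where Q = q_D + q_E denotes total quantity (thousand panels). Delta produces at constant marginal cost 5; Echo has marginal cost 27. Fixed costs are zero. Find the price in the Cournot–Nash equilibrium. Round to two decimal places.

34.33

Delta's profit: π_D = (71 - Q)q_D - (5q_D). Setting ∂π_D/∂q_D = 0: 66 - 2q_D - (q_E) = 0.
Echo's first-order condition: 44 - 2q_E - (q_D) = 0.
So q_D = (66 - q_E)/2 and q_E = (44 - q_D)/2.
Substituting one into the other gives q_D = 88/3 and q_E = 22/3.
Total output Q = 110/3, so price P = 71 - 110/3 = 103/3.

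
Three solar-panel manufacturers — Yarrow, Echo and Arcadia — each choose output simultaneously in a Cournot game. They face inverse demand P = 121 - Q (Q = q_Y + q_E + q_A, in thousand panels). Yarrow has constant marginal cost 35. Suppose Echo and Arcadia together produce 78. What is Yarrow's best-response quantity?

With rivals' combined output fixed at 78, Yarrow's profit is π_Y = (121 - 78 - q_Y)q_Y - (35q_Y) = (43 - q_Y)q_Y - (35q_Y).
∂π_Y/∂q_Y = 8 - 2q_Y = 0, so q_Y = 4.

4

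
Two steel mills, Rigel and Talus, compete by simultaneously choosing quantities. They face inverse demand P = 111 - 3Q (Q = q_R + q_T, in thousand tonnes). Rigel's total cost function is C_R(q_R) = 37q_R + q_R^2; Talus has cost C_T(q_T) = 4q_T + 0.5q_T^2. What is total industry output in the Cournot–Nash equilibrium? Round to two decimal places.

Rigel's profit: π_R = (111 - 3Q)q_R - (37q_R + q_R²). Setting ∂π_R/∂q_R = 0: 74 - 8q_R - 3(q_T) = 0.
Talus's profit: π_T = (111 - 3Q)q_T - (4q_T + (1/2)q_T²). Setting ∂π_T/∂q_T = 0: 107 - 7q_T - 3(q_R) = 0.
So q_R = (74 - 3q_T)/8 and q_T = (107 - 3q_R)/7.
Solving the pair: q_R = 197/47, q_T = 634/47.
Total output Q = 197/47 + 634/47 = 831/47.

17.68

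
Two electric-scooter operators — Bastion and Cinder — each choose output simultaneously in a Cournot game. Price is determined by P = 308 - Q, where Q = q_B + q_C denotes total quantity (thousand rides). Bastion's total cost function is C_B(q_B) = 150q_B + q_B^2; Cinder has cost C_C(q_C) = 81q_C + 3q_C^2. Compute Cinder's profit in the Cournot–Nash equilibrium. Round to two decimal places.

2341.31

Bastion's profit: π_B = (308 - Q)q_B - (150q_B + q_B²). Setting ∂π_B/∂q_B = 0: 158 - 4q_B - (q_C) = 0.
Cinder's first-order condition: 227 - 8q_C - (q_B) = 0.
Rearranging gives the reaction functions q_B = (158 - q_C)/4 and q_C = (227 - q_B)/8.
Substituting one into the other gives q_B = 1037/31 and q_C = 750/31.
Price P = 308 - 1787/31 = 250.3548.
Cinder's profit: 250.3548·(750/31) - 81·(750/31) - 3(750/31)² = 2341.3111.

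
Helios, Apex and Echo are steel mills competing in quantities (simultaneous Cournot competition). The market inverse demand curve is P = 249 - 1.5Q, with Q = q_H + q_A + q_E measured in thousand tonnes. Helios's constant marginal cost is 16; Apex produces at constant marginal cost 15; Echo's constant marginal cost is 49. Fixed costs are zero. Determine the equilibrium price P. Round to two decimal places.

82.25

Helios's profit: π_H = (249 - 1.5Q)q_H - (16q_H). Setting ∂π_H/∂q_H = 0: 233 - 3q_H - (3/2)(q_A + q_E) = 0.
Apex's first-order condition: 234 - 3q_A - (3/2)(q_H + q_E) = 0.
Echo's profit: π_E = (249 - 1.5Q)q_E - (49q_E). Setting ∂π_E/∂q_E = 0: 200 - 3q_E - (3/2)(q_H + q_A) = 0.
Adding the 3 first-order conditions: 667 − 6Q = 0, so Q = 667/6.
Back-substituting: q_H = (233 − 667/4)/(3/2) = 265/6, q_A = (234 − 667/4)/(3/2) = 269/6, q_E = (200 − 667/4)/(3/2) = 133/6.
Total output Q = 667/6, so price P = 249 - (3/2)·(667/6) = 329/4.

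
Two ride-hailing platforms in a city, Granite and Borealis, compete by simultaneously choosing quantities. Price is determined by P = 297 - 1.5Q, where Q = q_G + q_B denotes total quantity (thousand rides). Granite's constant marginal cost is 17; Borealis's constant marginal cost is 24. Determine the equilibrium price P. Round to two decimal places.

Granite's profit: π_G = (297 - 1.5Q)q_G - (17q_G). Setting ∂π_G/∂q_G = 0: 280 - 3q_G - (3/2)(q_B) = 0.
Borealis's first-order condition: 273 - 3q_B - (3/2)(q_G) = 0.
So q_G = (280 - (3/2)q_B)/3 and q_B = (273 - (3/2)q_G)/3.
Substituting one into the other gives q_G = 574/9 and q_B = 532/9.
Total output Q = 1106/9, so price P = 297 - (3/2)·(1106/9) = 338/3.

112.67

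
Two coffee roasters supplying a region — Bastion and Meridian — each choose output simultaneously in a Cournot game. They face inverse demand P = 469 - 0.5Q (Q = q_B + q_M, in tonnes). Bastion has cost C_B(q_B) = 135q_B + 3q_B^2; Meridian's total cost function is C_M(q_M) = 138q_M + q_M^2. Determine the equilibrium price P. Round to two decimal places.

397.04

Bastion's profit: π_B = (469 - 0.5Q)q_B - (135q_B + 3q_B²). Setting ∂π_B/∂q_B = 0: 334 - 7q_B - (1/2)(q_M) = 0.
Meridian's profit: π_M = (469 - 0.5Q)q_M - (138q_M + q_M²). Setting ∂π_M/∂q_M = 0: 331 - 3q_M - (1/2)(q_B) = 0.
So q_B = (334 - (1/2)q_M)/7 and q_M = (331 - (1/2)q_B)/3.
Substituting one into the other gives q_B = 40.3133 and q_M = 103.6145.
Total output Q = 143.9277, so price P = 469 - (1/2)·143.9277 = 397.0361.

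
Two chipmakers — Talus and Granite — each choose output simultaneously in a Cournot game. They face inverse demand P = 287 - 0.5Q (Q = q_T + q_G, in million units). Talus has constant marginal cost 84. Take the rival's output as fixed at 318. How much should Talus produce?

With the rival's output fixed at 318, Talus's profit is π_T = (287 - (1/2)·318 - (1/2)q_T)q_T - (84q_T) = (128 - (1/2)q_T)q_T - (84q_T).
∂π_T/∂q_T = 44 - q_T = 0, so q_T = 44.

44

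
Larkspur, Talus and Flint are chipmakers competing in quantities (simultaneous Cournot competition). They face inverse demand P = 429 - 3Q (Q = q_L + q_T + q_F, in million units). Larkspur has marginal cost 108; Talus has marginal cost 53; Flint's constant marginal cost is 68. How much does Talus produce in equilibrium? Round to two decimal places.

37.17

Larkspur's profit: π_L = (429 - 3Q)q_L - (108q_L). Setting ∂π_L/∂q_L = 0: 321 - 6q_L - 3(q_T + q_F) = 0.
Talus's profit: π_T = (429 - 3Q)q_T - (53q_T). Setting ∂π_T/∂q_T = 0: 376 - 6q_T - 3(q_L + q_F) = 0.
Flint's first-order condition: 361 - 6q_F - 3(q_L + q_T) = 0.
Adding the 3 conditions: 1058 − 6Q − 6Q = 0, i.e. Q = 529/6.
Back-substituting: q_L = (321 − 529/2)/3 = 113/6, q_T = (376 − 529/2)/3 = 223/6, q_F = (361 − 529/2)/3 = 193/6.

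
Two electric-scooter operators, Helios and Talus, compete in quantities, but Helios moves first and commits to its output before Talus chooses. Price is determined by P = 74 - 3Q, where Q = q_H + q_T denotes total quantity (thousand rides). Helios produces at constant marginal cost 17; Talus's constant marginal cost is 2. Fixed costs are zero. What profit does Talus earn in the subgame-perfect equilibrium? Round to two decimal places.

216.75

The follower Talus best-responds to any q_H: π_T = (74 - 3Q)q_T - 2q_T.
Follower FOC: 72 - 3q_H - 6q_T = 0, so q_T(q_H) = (72 - 3q_H)/6.
The leader anticipates this reaction. Substituting into P = 74 - 3Q gives P = 38 - (3/2)q_H, so π_H = (38 - (3/2)q_H)q_H - 17q_H.
Leader FOC: 21 - 3q_H = 0, so q_H = 7.
Then q_T = (72 - 3·7)/6 = 17/2.
Price P = 74 - 3·(31/2) = 55/2.
Talus's profit: (55/2 - 2)·(17/2) = 867/4.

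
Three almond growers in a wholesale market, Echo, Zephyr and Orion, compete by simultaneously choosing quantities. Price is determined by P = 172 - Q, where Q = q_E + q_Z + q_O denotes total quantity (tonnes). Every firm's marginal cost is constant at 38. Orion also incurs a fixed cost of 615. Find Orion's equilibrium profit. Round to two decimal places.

507.25

A representative firm's profit is π_i = q_i(172 - Q) - 38q_i.
First-order condition (treating rivals' output as given): 134 - 2q_i - Σ_{j≠i} q_j = 0.
By symmetry each firm produces the same amount; substituting Σ_{j≠i} q_j = 2q_i yields q_i = 134/4 = 67/2.
Price P = 172 - 201/2 = 143/2.
Orion's profit: (143/2 - 38)·(67/2) - 615 = 507.2500.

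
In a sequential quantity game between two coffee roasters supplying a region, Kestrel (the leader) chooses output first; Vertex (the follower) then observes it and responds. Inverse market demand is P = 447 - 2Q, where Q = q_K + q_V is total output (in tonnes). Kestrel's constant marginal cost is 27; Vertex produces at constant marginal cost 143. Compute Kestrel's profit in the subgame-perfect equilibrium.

The follower Vertex best-responds to any q_K: π_V = (447 - 2Q)q_V - 143q_V.
Setting the follower's marginal profit to zero, 304 - 2q_K - 4q_V = 0, i.e. q_V = (304 - 2q_K)/4.
The leader anticipates this reaction. Substituting into P = 447 - 2Q gives P = 295 - q_K, so π_K = (295 - q_K)q_K - 27q_K.
The leader's first-order condition 268 - 2q_K = 0 yields q_K = 134.
Then q_V = (304 - 2·134)/4 = 9.
Price P = 447 - 2·143 = 161.
Kestrel's profit: (161 - 27)·134 = 17956.

17956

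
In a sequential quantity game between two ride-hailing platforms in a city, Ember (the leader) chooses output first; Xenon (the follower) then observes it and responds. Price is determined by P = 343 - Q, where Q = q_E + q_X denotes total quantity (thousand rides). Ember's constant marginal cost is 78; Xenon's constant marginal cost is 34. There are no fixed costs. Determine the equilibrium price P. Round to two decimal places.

133.25

The follower Xenon best-responds to any q_E: π_X = (343 - Q)q_X - 34q_X.
∂π_X/∂q_X = 309 - q_E - 2q_X = 0 gives the reaction function q_X = (309 - q_E)/2.
The leader anticipates this reaction. Substituting into P = 343 - Q gives P = 377/2 - (1/2)q_E, so π_E = (377/2 - (1/2)q_E)q_E - 78q_E.
Leader FOC: 221/2 - q_E = 0, so q_E = 221/2.
Then q_X = (309 - 221/2)/2 = 397/4.
Total output Q = 839/4, so price P = 343 - 839/4 = 533/4.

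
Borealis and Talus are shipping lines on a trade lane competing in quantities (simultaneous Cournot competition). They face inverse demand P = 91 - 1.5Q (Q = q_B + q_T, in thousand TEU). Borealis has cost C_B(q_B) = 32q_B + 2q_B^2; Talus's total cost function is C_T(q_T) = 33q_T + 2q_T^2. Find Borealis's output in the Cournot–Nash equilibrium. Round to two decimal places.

6.97

Borealis's profit: π_B = (91 - 1.5Q)q_B - (32q_B + 2q_B²). Setting ∂π_B/∂q_B = 0: 59 - 7q_B - (3/2)(q_T) = 0.
Talus's first-order condition: 58 - 7q_T - (3/2)(q_B) = 0.
Best responses: q_B = (59 - (3/2)q_T)/7, q_T = (58 - (3/2)q_B)/7.
Solving the pair: q_B = 1304/187, q_T = 1270/187.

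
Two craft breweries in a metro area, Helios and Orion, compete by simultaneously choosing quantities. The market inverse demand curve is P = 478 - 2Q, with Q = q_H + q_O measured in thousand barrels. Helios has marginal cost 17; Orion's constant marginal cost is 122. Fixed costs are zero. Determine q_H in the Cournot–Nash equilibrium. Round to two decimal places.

Helios's profit: π_H = (478 - 2Q)q_H - (17q_H). Setting ∂π_H/∂q_H = 0: 461 - 4q_H - 2(q_O) = 0.
Orion's profit: π_O = (478 - 2Q)q_O - (122q_O). Setting ∂π_O/∂q_O = 0: 356 - 4q_O - 2(q_H) = 0.
So q_H = (461 - 2q_O)/4 and q_O = (356 - 2q_H)/4.
Substituting one into the other gives q_H = 283/3 and q_O = 251/6.

94.33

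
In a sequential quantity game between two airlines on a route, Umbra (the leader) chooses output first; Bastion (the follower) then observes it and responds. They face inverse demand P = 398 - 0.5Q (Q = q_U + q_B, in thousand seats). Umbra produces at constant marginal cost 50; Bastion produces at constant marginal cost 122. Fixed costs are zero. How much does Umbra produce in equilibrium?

The follower Bastion best-responds to any q_U: π_B = (398 - 0.5Q)q_B - 122q_B.
∂π_B/∂q_B = 276 - (1/2)q_U - q_B = 0 gives the reaction function q_B = (276 - (1/2)q_U).
Umbra substitutes q_B(q_U) into its own profit: π_U = q_U(398 - (1/2)q_U - (276 - (1/2)q_U)/2) - 50q_U = (260 - (1/4)q_U)q_U - 50q_U.
The leader's first-order condition 210 - (1/2)q_U = 0 yields q_U = 420.
Then q_B = (276 - (1/2)·420) = 66.

420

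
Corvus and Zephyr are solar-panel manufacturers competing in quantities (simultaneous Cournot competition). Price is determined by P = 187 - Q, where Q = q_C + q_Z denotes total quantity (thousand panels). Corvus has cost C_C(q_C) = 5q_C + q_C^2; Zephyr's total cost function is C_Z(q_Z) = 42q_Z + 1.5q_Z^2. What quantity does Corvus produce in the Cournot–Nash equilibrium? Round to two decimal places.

40.26

Corvus's profit: π_C = (187 - Q)q_C - (5q_C + q_C²). Setting ∂π_C/∂q_C = 0: 182 - 4q_C - (q_Z) = 0.
Zephyr's first-order condition: 145 - 5q_Z - (q_C) = 0.
Best responses: q_C = (182 - q_Z)/4, q_Z = (145 - q_C)/5.
Solving the pair: q_C = 765/19, q_Z = 398/19.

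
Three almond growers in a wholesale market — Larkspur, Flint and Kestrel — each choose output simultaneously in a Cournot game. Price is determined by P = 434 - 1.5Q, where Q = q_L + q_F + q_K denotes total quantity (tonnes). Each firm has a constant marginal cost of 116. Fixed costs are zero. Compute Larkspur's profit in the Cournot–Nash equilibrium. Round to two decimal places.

4213.50

Each firm earns π_i = (434 - 1.5Q)q_i - 116q_i.
Setting ∂π_i/∂q_i = 0 with rivals' quantities fixed: 318 - 3q_i - (3/2)·Σ_{j≠i} q_j = 0.
By symmetry each firm produces the same amount; substituting Σ_{j≠i} q_j = 2q_i yields q_i = 318/6 = 53.
Price P = 434 - (3/2)·159 = 391/2.
Larkspur's profit: (391/2 - 116)·53 = 4213.5000.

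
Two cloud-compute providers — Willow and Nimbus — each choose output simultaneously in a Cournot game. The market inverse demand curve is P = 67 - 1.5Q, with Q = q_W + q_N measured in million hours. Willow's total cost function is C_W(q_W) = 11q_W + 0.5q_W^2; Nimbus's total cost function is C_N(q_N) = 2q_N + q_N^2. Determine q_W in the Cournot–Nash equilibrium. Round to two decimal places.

Willow's profit: π_W = (67 - 1.5Q)q_W - (11q_W + (1/2)q_W²). Setting ∂π_W/∂q_W = 0: 56 - 4q_W - (3/2)(q_N) = 0.
Nimbus's profit: π_N = (67 - 1.5Q)q_N - (2q_N + q_N²). Setting ∂π_N/∂q_N = 0: 65 - 5q_N - (3/2)(q_W) = 0.
Rearranging gives the reaction functions q_W = (56 - (3/2)q_N)/4 and q_N = (65 - (3/2)q_W)/5.
Substituting one into the other gives q_W = 730/71 and q_N = 704/71.

10.28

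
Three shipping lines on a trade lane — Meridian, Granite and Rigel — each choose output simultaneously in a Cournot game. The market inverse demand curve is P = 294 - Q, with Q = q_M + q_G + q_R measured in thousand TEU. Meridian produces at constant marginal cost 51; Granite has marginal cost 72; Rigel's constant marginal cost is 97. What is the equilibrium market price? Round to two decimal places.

128.50

Meridian's profit: π_M = (294 - Q)q_M - (51q_M). Setting ∂π_M/∂q_M = 0: 243 - 2q_M - (q_G + q_R) = 0.
Granite's first-order condition: 222 - 2q_G - (q_M + q_R) = 0.
Rigel's first-order condition: 197 - 2q_R - (q_M + q_G) = 0.
Adding the 3 conditions: 662 − 2Q − 2Q = 0, i.e. Q = 331/2.
Back-substituting: q_M = (243 − 331/2) = 155/2, q_G = (222 − 331/2) = 113/2, q_R = (197 − 331/2) = 63/2.
Total output Q = 331/2, so price P = 294 - 331/2 = 257/2.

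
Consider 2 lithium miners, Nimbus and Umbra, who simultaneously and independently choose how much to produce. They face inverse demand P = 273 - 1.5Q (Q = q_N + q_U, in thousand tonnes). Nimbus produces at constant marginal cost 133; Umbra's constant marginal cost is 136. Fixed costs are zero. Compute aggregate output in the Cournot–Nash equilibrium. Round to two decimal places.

Nimbus's profit: π_N = (273 - 1.5Q)q_N - (133q_N). Setting ∂π_N/∂q_N = 0: 140 - 3q_N - (3/2)(q_U) = 0.
Umbra's profit: π_U = (273 - 1.5Q)q_U - (136q_U). Setting ∂π_U/∂q_U = 0: 137 - 3q_U - (3/2)(q_N) = 0.
Best responses: q_N = (140 - (3/2)q_U)/3, q_U = (137 - (3/2)q_N)/3.
Solving the pair: q_N = 286/9, q_U = 268/9.
Total output Q = 286/9 + 268/9 = 554/9.

61.56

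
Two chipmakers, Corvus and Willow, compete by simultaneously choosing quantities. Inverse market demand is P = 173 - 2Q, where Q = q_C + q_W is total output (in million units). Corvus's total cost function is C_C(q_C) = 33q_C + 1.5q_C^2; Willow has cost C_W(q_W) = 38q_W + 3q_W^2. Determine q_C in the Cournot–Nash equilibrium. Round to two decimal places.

17.12

Corvus's profit: π_C = (173 - 2Q)q_C - (33q_C + (3/2)q_C²). Setting ∂π_C/∂q_C = 0: 140 - 7q_C - 2(q_W) = 0.
Willow's profit: π_W = (173 - 2Q)q_W - (38q_W + 3q_W²). Setting ∂π_W/∂q_W = 0: 135 - 10q_W - 2(q_C) = 0.
Best responses: q_C = (140 - 2q_W)/7, q_W = (135 - 2q_C)/10.
Substituting one into the other gives q_C = 565/33 and q_W = 665/66.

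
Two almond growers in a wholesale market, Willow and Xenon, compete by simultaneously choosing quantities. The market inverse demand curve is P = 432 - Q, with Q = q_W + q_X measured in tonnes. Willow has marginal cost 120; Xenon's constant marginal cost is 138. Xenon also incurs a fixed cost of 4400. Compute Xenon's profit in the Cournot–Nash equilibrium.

Willow's profit: π_W = (432 - Q)q_W - (120q_W). Setting ∂π_W/∂q_W = 0: 312 - 2q_W - (q_X) = 0.
Xenon's profit: π_X = (432 - Q)q_X - (138q_X). Setting ∂π_X/∂q_X = 0: 294 - 2q_X - (q_W) = 0.
Best responses: q_W = (312 - q_X)/2, q_X = (294 - q_W)/2.
Solving the pair: q_W = 110, q_X = 92.
Price P = 432 - 202 = 230.
Xenon's profit: (230 - 138)·92 - 4400 = 4064.

4064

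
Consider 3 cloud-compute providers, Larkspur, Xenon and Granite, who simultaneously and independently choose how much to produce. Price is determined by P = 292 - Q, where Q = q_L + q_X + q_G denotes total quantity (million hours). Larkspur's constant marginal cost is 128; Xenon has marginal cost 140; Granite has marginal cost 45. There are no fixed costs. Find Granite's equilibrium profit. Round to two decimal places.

Larkspur's profit: π_L = (292 - Q)q_L - (128q_L). Setting ∂π_L/∂q_L = 0: 164 - 2q_L - (q_X + q_G) = 0.
Xenon's profit: π_X = (292 - Q)q_X - (140q_X). Setting ∂π_X/∂q_X = 0: 152 - 2q_X - (q_L + q_G) = 0.
Granite's profit: π_G = (292 - Q)q_G - (45q_G). Setting ∂π_G/∂q_G = 0: 247 - 2q_G - (q_L + q_X) = 0.
Adding the 3 first-order conditions: 563 − 4Q = 0, so Q = 563/4.
Back-substituting: q_L = (164 − 563/4) = 93/4, q_X = (152 − 563/4) = 45/4, q_G = (247 − 563/4) = 425/4.
Price P = 292 - 563/4 = 605/4.
Granite's profit: (605/4 - 45)·(425/4) = 11289.0625.

11289.06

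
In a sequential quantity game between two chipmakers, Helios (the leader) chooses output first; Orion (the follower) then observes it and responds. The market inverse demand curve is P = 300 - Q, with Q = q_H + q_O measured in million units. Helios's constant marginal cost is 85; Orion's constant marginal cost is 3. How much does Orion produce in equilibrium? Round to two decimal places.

115.25

The follower Orion best-responds to any q_H: π_O = (300 - Q)q_O - 3q_O.
∂π_O/∂q_O = 297 - q_H - 2q_O = 0 gives the reaction function q_O = (297 - q_H)/2.
The leader anticipates this reaction. Substituting into P = 300 - Q gives P = 303/2 - (1/2)q_H, so π_H = (303/2 - (1/2)q_H)q_H - 85q_H.
The leader's first-order condition 133/2 - q_H = 0 yields q_H = 133/2.
Then q_O = (297 - 133/2)/2 = 461/4.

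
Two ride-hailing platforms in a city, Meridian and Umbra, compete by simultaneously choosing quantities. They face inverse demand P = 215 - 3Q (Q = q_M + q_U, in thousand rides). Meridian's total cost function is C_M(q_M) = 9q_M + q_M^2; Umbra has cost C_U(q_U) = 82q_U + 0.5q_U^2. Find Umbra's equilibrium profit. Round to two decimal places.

315.17

Meridian's profit: π_M = (215 - 3Q)q_M - (9q_M + q_M²). Setting ∂π_M/∂q_M = 0: 206 - 8q_M - 3(q_U) = 0.
Umbra's profit: π_U = (215 - 3Q)q_U - (82q_U + (1/2)q_U²). Setting ∂π_U/∂q_U = 0: 133 - 7q_U - 3(q_M) = 0.
So q_M = (206 - 3q_U)/8 and q_U = (133 - 3q_M)/7.
Substituting one into the other gives q_M = 1043/47 and q_U = 446/47.
Price P = 215 - 3·(1489/47) = 119.9574.
Umbra's profit: 119.9574·(446/47) - 82·(446/47) - (1/2)(446/47)² = 315.1679.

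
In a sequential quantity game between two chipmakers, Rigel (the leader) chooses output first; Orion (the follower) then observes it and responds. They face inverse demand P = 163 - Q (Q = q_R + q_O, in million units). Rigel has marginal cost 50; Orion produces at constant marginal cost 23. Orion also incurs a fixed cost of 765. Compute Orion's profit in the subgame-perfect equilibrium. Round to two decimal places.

Solve by backward induction. Given q_R, the follower Orion maximises π_O = (163 - q_R - q_O)q_O - 23q_O.
∂π_O/∂q_O = 140 - q_R - 2q_O = 0 gives the reaction function q_O = (140 - q_R)/2.
Rigel substitutes q_O(q_R) into its own profit: π_R = q_R(163 - q_R - (140 - q_R)/2) - 50q_R = (93 - (1/2)q_R)q_R - 50q_R.
The leader's first-order condition 43 - q_R = 0 yields q_R = 43.
Then q_O = (140 - 43)/2 = 97/2.
Price P = 163 - 183/2 = 143/2.
Orion's profit: (143/2 - 23)·(97/2) - 765 = 1587.2500.

1587.25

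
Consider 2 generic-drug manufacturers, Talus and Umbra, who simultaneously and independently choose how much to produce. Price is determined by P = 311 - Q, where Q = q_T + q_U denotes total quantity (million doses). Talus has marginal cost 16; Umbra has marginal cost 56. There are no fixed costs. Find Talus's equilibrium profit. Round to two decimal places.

12469.44

Talus's profit: π_T = (311 - Q)q_T - (16q_T). Setting ∂π_T/∂q_T = 0: 295 - 2q_T - (q_U) = 0.
Umbra's profit: π_U = (311 - Q)q_U - (56q_U). Setting ∂π_U/∂q_U = 0: 255 - 2q_U - (q_T) = 0.
So q_T = (295 - q_U)/2 and q_U = (255 - q_T)/2.
Substituting one into the other gives q_T = 335/3 and q_U = 215/3.
Price P = 311 - 550/3 = 383/3.
Talus's profit: (383/3 - 16)·(335/3) = 12469.4444.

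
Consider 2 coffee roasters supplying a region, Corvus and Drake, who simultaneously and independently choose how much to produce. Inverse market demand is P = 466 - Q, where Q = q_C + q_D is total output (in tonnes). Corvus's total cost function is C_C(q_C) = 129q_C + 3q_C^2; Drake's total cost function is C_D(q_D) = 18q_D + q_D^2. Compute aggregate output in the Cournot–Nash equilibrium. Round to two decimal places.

133.77

Corvus's profit: π_C = (466 - Q)q_C - (129q_C + 3q_C²). Setting ∂π_C/∂q_C = 0: 337 - 8q_C - (q_D) = 0.
Drake's first-order condition: 448 - 4q_D - (q_C) = 0.
So q_C = (337 - q_D)/8 and q_D = (448 - q_C)/4.
Substituting one into the other gives q_C = 900/31 and q_D = 104.7419.
Total output Q = 900/31 + 104.7419 = 133.7742.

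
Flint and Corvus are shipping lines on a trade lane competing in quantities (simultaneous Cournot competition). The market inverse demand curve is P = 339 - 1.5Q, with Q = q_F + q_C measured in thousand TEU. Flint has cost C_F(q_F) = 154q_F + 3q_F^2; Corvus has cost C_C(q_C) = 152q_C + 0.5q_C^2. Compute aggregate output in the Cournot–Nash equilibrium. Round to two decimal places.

55.26

Flint's profit: π_F = (339 - 1.5Q)q_F - (154q_F + 3q_F²). Setting ∂π_F/∂q_F = 0: 185 - 9q_F - (3/2)(q_C) = 0.
Corvus's profit: π_C = (339 - 1.5Q)q_C - (152q_C + (1/2)q_C²). Setting ∂π_C/∂q_C = 0: 187 - 4q_C - (3/2)(q_F) = 0.
Rearranging gives the reaction functions q_F = (185 - (3/2)q_C)/9 and q_C = (187 - (3/2)q_F)/4.
Substituting one into the other gives q_F = 1838/135 and q_C = 1874/45.
Total output Q = 1838/135 + 1874/45 = 1492/27.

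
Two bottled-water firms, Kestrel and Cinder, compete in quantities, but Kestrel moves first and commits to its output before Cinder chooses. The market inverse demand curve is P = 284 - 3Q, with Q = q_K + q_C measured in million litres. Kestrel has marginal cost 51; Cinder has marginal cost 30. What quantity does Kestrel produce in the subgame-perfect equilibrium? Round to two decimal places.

35.33

Solve by backward induction. Given q_K, the follower Cinder maximises π_C = (284 - 3q_K - 3q_C)q_C - 30q_C.
∂π_C/∂q_C = 254 - 3q_K - 6q_C = 0 gives the reaction function q_C = (254 - 3q_K)/6.
The leader anticipates this reaction. Substituting into P = 284 - 3Q gives P = 157 - (3/2)q_K, so π_K = (157 - (3/2)q_K)q_K - 51q_K.
The leader's first-order condition 106 - 3q_K = 0 yields q_K = 106/3.
Then q_C = (254 - 3·(106/3))/6 = 74/3.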